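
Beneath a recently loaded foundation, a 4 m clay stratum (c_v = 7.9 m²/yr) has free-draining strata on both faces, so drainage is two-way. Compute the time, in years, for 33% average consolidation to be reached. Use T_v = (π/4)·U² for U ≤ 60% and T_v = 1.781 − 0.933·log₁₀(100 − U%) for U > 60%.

Drainage path length: H_d = H/2 = 2 m (double drainage).
U ≤ 60%: T_v = (π/4)·U² = (π/4)×0.33² = 0.08553.
t = T_v·H_d²/c_v = 0.08553×2²/7.9 = 0.04331 years.

t ≈ 0.0433 years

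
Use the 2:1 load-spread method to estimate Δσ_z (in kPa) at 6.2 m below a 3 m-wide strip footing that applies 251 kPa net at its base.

By the 2:1 method the load spreads at 1 horizontal : 2 vertical, so at depth z the loaded area has grown by z in each plan dimension:
Δσ = qB/(B+z) = 251×3/(3+6.2) = 81.848 kPa

Δσ_z ≈ 81.8 kPa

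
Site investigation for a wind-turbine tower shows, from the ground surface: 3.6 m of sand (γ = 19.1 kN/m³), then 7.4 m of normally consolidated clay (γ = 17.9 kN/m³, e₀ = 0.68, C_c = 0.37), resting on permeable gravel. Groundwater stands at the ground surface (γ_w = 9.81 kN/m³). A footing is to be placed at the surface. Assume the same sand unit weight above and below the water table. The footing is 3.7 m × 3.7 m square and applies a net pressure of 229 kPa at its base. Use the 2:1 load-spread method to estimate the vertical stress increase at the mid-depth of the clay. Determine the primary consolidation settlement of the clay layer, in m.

S_c ≈ 0.243 m

Mid-depth of clay below the ground surface: z = 3.6 + 7.4/2 = 7.3 m.
Total vertical stress at mid-clay: σ_v = 19.1×3.6 + 17.9×3.7 = 134.99 kPa.
Pore pressure: u = 9.81×(7.3 − 0) = 71.613 kPa.
Initial effective stress: σ'_0 = σ_v − u = 134.99 − 71.613 = 63.377 kPa.
Stress increase at mid-clay by the 2:1 spreading method:
Δσ = qBL/((B+z)(L+z)) = 229×3.7×3.7/((3.7+7.3)(3.7+7.3)) = 25.909 kPa
Final effective stress: σ'_f = σ'_0 + Δσ = 63.377 + 25.909 = 89.286 kPa.
Normally consolidated clay, so the full stress increment lies on the virgin compression line:
S_c = C_c·H/(1+e₀)·log₁₀(σ'_f/σ'_0) = 0.37×7.4/(1+0.68)×log₁₀(89.286/63.377)
    = 1.6298 × 0.14885 = 0.2426 m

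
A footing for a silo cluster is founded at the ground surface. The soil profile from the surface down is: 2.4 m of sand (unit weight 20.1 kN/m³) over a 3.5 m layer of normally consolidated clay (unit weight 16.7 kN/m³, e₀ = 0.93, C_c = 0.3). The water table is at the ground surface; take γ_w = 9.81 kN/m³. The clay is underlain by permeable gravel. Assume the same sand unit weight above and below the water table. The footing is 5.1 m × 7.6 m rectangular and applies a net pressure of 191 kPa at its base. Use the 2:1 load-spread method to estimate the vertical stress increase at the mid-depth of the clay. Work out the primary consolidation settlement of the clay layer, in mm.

Mid-depth of clay below the ground surface: z = 2.4 + 3.5/2 = 4.15 m.
Total vertical stress at mid-clay: σ_v = 20.1×2.4 + 16.7×1.75 = 77.465 kPa.
Pore pressure: u = 9.81×(4.15 − 0) = 40.712 kPa.
Initial effective stress: σ'_0 = σ_v − u = 77.465 − 40.712 = 36.753 kPa.
Stress increase at mid-clay by the 2:1 spreading method:
Δσ = qBL/((B+z)(L+z)) = 191×5.1×7.6/((5.1+4.15)(7.6+4.15)) = 68.114 kPa
Final effective stress: σ'_f = σ'_0 + Δσ = 36.753 + 68.114 = 104.87 kPa.
Normally consolidated clay, so the full stress increment lies on the virgin compression line:
S_c = C_c·H/(1+e₀)·log₁₀(σ'_f/σ'_0) = 0.3×3.5/(1+0.93)×log₁₀(104.87/36.753)
    = 0.54404 × 0.45536 = 0.2477 m

S_c ≈ 248 mm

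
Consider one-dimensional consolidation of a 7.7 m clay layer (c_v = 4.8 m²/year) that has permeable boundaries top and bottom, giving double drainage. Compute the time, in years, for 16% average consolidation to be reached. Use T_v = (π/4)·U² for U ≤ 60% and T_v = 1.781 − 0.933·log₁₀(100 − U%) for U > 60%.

Drainage path length: H_d = H/2 = 3.85 m (double drainage).
U ≤ 60%: T_v = (π/4)·U² = (π/4)×0.16² = 0.020106.
t = T_v·H_d²/c_v = 0.020106×3.85²/4.8 = 0.06209 years.

t ≈ 0.0621 years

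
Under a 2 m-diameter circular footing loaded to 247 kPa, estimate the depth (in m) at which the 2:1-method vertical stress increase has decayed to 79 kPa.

z ≈ 1.54 m

2:1 spreading — at depth z the loaded area has grown by z in each plan dimension:
qD²/(D+z)² = Δσ_z ⇒ z = D(√(q/Δσ_z) − 1) = 2×(√(247/79) − 1) = 1.536 m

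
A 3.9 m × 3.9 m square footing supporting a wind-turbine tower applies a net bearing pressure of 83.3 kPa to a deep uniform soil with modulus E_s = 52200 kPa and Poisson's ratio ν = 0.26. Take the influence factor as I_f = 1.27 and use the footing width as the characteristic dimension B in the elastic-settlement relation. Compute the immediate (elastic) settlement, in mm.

S_e ≈ 7.37 mm

Immediate (elastic) settlement: S_e = q·B·(1−ν²)/E_s · I_f.
S_e = 83.3 × 3.9 × (1 − 0.26²) / 52200 × 1.27
    = 83.3 × 3.9 × 0.9324 / 52200 × 1.27
    = 0.00737 m = 7.37 mm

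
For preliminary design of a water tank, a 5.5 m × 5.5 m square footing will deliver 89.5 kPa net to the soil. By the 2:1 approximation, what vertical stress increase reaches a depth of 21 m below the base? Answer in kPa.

Δσ_z ≈ 3.86 kPa

By the 2:1 method the load spreads at 1 horizontal : 2 vertical, so at depth z the loaded area has grown by z in each plan dimension:
Δσ = qBL/((B+z)(L+z)) = 89.5×5.5×5.5/((5.5+21)(5.5+21)) = 3.8553 kPa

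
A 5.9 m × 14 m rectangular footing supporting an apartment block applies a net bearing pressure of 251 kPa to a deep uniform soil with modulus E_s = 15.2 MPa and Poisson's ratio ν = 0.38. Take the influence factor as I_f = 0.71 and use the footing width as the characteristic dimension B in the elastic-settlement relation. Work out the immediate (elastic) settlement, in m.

S_e ≈ 0.0592 m

Immediate (elastic) settlement: S_e = q·B·(1−ν²)/E_s · I_f.
E_s = 15.2 MPa = 15200 kPa.
S_e = 251 × 5.9 × (1 − 0.38²) / 15200 × 0.71
    = 251 × 5.9 × 0.8556 / 15200 × 0.71
    = 0.05918 m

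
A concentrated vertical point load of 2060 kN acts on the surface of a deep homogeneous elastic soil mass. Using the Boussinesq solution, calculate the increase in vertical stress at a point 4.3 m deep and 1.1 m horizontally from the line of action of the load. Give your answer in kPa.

Boussinesq vertical stress below a point load on an elastic half-space:
Δσ_z = 3P/(2πz²) · [1 + (r/z)²]^(−5/2)
r/z = 1.1/4.3 = 0.25581; [1+(r/z)²]^(−5/2) = 0.85345.
Δσ_z = 3×2060/(2π×4.3²) × 0.85345 = 53.195 × 0.85345 = 45.4 kPa

Δσ_z ≈ 45.4 kPa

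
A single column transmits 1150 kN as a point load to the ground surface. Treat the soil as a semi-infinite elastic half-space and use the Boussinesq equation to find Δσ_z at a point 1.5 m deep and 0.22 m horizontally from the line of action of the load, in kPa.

Δσ_z ≈ 231 kPa

Boussinesq vertical stress below a point load on an elastic half-space:
Δσ_z = 3P/(2πz²) · [1 + (r/z)²]^(−5/2)
r/z = 0.22/1.5 = 0.14667; [1+(r/z)²]^(−5/2) = 0.94818.
Δσ_z = 3×1150/(2π×1.5²) × 0.94818 = 244.04 × 0.94818 = 231.4 kPa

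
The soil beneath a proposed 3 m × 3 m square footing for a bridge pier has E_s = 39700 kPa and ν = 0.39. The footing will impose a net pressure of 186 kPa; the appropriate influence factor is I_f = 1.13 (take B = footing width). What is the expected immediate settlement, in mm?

Immediate (elastic) settlement: S_e = q·B·(1−ν²)/E_s · I_f.
S_e = 186 × 3 × (1 − 0.39²) / 39700 × 1.13
    = 186 × 3 × 0.8479 / 39700 × 1.13
    = 0.01347 m = 13.47 mm

S_e ≈ 13.5 mm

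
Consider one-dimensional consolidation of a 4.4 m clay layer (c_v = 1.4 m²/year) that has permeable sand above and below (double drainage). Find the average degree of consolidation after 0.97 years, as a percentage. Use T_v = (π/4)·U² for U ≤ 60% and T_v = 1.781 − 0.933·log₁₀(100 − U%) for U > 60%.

U ≈ 59.8 %

Drainage path length: H_d = H/2 = 2.2 m (double drainage).
T_v = c_v·t/H_d² = 1.4×0.97/2.2² = 0.28058.
T_v = 0.28058 corresponds to the U ≤ 60% branch:
U = √(4T_v/π) = 0.5977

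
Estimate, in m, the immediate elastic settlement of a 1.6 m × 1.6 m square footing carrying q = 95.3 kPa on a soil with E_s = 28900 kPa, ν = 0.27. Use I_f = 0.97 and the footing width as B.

Immediate (elastic) settlement: S_e = q·B·(1−ν²)/E_s · I_f.
S_e = 95.3 × 1.6 × (1 − 0.27²) / 28900 × 0.97
    = 95.3 × 1.6 × 0.9271 / 28900 × 0.97
    = 0.004745 m

S_e ≈ 0.00474 m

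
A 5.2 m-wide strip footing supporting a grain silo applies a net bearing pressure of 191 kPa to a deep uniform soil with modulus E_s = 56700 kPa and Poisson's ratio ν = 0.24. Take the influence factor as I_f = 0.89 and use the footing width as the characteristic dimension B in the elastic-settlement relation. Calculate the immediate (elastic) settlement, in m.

Immediate (elastic) settlement: S_e = q·B·(1−ν²)/E_s · I_f.
S_e = 191 × 5.2 × (1 − 0.24²) / 56700 × 0.89
    = 191 × 5.2 × 0.9424 / 56700 × 0.89
    = 0.01469 m

S_e ≈ 0.0147 m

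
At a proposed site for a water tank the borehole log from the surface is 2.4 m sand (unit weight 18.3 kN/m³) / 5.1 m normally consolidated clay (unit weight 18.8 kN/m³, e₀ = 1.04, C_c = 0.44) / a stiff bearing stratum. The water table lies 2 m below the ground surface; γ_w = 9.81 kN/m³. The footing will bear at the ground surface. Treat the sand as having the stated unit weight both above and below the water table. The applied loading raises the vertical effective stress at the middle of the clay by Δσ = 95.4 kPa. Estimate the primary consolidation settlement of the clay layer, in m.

S_c ≈ 0.441 m

Mid-depth of clay below the ground surface: z = 2.4 + 5.1/2 = 4.95 m.
Total vertical stress at mid-clay: σ_v = 18.3×2.4 + 18.8×2.55 = 91.86 kPa.
Pore pressure: u = 9.81×(4.95 − 2) = 28.94 kPa.
Initial effective stress: σ'_0 = σ_v − u = 91.86 − 28.94 = 62.92 kPa.
Final effective stress: σ'_f = σ'_0 + Δσ = 62.92 + 95.4 = 158.32 kPa.
Normally consolidated clay, so the full stress increment lies on the virgin compression line:
S_c = C_c·H/(1+e₀)·log₁₀(σ'_f/σ'_0) = 0.44×5.1/(1+1.04)×log₁₀(158.32/62.92)
    = 1.1 × 0.40075 = 0.4408 m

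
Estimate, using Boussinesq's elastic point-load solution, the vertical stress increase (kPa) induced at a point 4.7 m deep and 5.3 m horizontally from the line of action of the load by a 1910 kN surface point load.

Boussinesq vertical stress below a point load on an elastic half-space:
Δσ_z = 3P/(2πz²) · [1 + (r/z)²]^(−5/2)
r/z = 5.3/4.7 = 1.1277; [1+(r/z)²]^(−5/2) = 0.12858.
Δσ_z = 3×1910/(2π×4.7²) × 0.12858 = 41.284 × 0.12858 = 5.308 kPa

Δσ_z ≈ 5.31 kPa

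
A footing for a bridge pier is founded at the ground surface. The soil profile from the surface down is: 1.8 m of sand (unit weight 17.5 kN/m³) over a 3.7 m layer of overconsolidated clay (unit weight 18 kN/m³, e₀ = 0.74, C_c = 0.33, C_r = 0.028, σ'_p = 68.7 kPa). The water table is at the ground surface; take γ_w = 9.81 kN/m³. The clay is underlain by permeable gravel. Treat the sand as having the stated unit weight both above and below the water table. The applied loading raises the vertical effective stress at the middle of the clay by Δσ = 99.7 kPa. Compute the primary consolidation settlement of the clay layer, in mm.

Mid-depth of clay below the ground surface: z = 1.8 + 3.7/2 = 3.65 m.
Total vertical stress at mid-clay: σ_v = 17.5×1.8 + 18×1.85 = 64.8 kPa.
Pore pressure: u = 9.81×(3.65 − 0) = 35.806 kPa.
Initial effective stress: σ'_0 = σ_v − u = 64.8 − 35.806 = 28.994 kPa.
Final effective stress: σ'_f = 28.994 + 99.7 = 128.69 kPa.
σ'_f = 128.69 > σ'_p = 68.7 kPa, so the stress path crosses the preconsolidation pressure — recompression up to σ'_p, then virgin compression beyond:
S_c = H/(1+e₀)·[C_r·log₁₀(σ'_p/σ'_0) + C_c·log₁₀(σ'_f/σ'_p)]
    = 3.7/1.74 × [0.028×log₁₀(68.7/28.994) + 0.33×log₁₀(128.69/68.7)]
    = 2.1264 × [0.01049 + 0.089954] = 0.2136 m

S_c ≈ 214 mm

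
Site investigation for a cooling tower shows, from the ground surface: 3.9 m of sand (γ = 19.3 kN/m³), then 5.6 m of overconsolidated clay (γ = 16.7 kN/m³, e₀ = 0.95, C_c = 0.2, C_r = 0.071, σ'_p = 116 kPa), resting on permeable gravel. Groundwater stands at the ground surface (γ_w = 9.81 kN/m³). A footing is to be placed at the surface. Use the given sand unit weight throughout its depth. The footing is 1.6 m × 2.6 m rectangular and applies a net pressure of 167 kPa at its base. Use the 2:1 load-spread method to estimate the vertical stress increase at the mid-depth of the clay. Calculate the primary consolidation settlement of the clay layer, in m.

S_c ≈ 0.0131 m

Mid-depth of clay below the ground surface: z = 3.9 + 5.6/2 = 6.7 m.
Total vertical stress at mid-clay: σ_v = 19.3×3.9 + 16.7×2.8 = 122.03 kPa.
Pore pressure: u = 9.81×(6.7 − 0) = 65.727 kPa.
Initial effective stress: σ'_0 = σ_v − u = 122.03 − 65.727 = 56.303 kPa.
Stress increase at mid-clay by the 2:1 spreading method:
Δσ = qBL/((B+z)(L+z)) = 167×1.6×2.6/((1.6+6.7)(2.6+6.7)) = 9.0001 kPa
Final effective stress: σ'_f = 56.303 + 9.0001 = 65.303 kPa.
σ'_f = 65.303 ≤ σ'_p = 116 kPa, so the clay remains overconsolidated and only the recompression index applies:
S_c = C_r·H/(1+e₀)·log₁₀(σ'_f/σ'_0) = 0.071×5.6/1.95×log₁₀(65.303/56.303)
    = 0.2039 × 0.064402 = 0.01313 m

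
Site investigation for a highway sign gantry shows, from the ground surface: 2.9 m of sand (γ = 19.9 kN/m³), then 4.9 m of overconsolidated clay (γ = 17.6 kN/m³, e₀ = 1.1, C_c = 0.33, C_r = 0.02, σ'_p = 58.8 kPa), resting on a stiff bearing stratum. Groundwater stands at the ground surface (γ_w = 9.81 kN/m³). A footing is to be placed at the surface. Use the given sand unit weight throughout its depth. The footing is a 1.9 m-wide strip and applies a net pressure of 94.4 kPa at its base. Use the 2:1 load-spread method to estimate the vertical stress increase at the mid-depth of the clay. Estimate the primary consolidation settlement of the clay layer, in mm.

S_c ≈ 76.7 mm

Mid-depth of clay below the ground surface: z = 2.9 + 4.9/2 = 5.35 m.
Total vertical stress at mid-clay: σ_v = 19.9×2.9 + 17.6×2.45 = 100.83 kPa.
Pore pressure: u = 9.81×(5.35 − 0) = 52.483 kPa.
Initial effective stress: σ'_0 = σ_v − u = 100.83 − 52.483 = 48.347 kPa.
Stress increase at mid-clay by the 2:1 spreading method:
Δσ = qB/(B+z) = 94.4×1.9/(1.9+5.35) = 24.739 kPa
Final effective stress: σ'_f = 48.347 + 24.739 = 73.086 kPa.
σ'_f = 73.086 > σ'_p = 58.8 kPa, so the stress path crosses the preconsolidation pressure — recompression up to σ'_p, then virgin compression beyond:
S_c = H/(1+e₀)·[C_r·log₁₀(σ'_p/σ'_0) + C_c·log₁₀(σ'_f/σ'_p)]
    = 4.9/2.1 × [0.02×log₁₀(58.8/48.347) + 0.33×log₁₀(73.086/58.8)]
    = 2.3333 × [0.0017002 + 0.031171] = 0.0767 m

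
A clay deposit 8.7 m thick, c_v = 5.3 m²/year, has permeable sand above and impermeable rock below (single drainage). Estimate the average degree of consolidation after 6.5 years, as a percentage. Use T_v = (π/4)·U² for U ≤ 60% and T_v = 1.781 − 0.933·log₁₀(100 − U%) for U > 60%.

U ≈ 73.6 %

Drainage path length: H_d = H = 8.7 m (single drainage).
T_v = c_v·t/H_d² = 5.3×6.5/8.7² = 0.45515.
T_v = 0.45515 corresponds to the U > 60% branch:
U = 1 − 10^((1.781 − T_v)/0.933)/100 = 0.7363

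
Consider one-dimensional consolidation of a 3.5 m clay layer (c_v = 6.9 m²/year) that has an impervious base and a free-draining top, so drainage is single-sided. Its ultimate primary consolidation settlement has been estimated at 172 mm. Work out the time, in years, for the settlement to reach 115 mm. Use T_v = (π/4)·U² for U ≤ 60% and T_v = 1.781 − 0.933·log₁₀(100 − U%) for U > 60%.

Drainage path length: H_d = H = 3.5 m (single drainage).
U = S(t)/S_ult = 115/172 = 0.6686.
U > 60%: T_v = 1.781 − 0.933·log₁₀(100 − 66.86) = 0.36252.
t = T_v·H_d²/c_v = 0.36252×3.5²/6.9 = 0.6436 years.

t ≈ 0.644 years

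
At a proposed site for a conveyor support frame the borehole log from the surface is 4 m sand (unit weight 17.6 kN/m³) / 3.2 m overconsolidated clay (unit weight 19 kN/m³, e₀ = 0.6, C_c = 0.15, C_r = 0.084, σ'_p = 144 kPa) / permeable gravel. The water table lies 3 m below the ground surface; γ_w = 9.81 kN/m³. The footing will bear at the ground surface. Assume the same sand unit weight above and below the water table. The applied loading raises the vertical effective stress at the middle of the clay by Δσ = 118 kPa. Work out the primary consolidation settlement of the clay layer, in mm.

Mid-depth of clay below the ground surface: z = 4 + 3.2/2 = 5.6 m.
Total vertical stress at mid-clay: σ_v = 17.6×4 + 19×1.6 = 100.8 kPa.
Pore pressure: u = 9.81×(5.6 − 3) = 25.506 kPa.
Initial effective stress: σ'_0 = σ_v − u = 100.8 − 25.506 = 75.294 kPa.
Final effective stress: σ'_f = 75.294 + 118 = 193.29 kPa.
σ'_f = 193.29 > σ'_p = 144 kPa, so the stress path crosses the preconsolidation pressure — recompression up to σ'_p, then virgin compression beyond:
S_c = H/(1+e₀)·[C_r·log₁₀(σ'_p/σ'_0) + C_c·log₁₀(σ'_f/σ'_p)]
    = 3.2/1.6 × [0.084×log₁₀(144/75.294) + 0.15×log₁₀(193.29/144)]
    = 2 × [0.023655 + 0.019177] = 0.08566 m

S_c ≈ 85.7 mm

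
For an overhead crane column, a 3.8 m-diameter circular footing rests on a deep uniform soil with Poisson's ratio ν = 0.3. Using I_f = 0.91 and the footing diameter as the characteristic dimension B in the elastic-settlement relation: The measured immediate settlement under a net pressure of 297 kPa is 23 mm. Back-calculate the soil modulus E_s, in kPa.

E_s ≈ 40600 kPa

S_e = q·B·(1−ν²)/E_s · I_f  ⇒  E_s = q·B·(1−ν²)·I_f / S_e.
E_s = 297 × 3.8 × 0.91 × 0.91 / 0.023 = 40630 kPa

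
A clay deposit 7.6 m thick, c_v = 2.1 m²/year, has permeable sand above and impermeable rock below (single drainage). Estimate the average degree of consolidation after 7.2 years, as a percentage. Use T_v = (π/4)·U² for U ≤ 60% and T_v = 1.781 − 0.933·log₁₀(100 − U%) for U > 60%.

U ≈ 57.7 %

Drainage path length: H_d = H = 7.6 m (single drainage).
T_v = c_v·t/H_d² = 2.1×7.2/7.6² = 0.26177.
T_v = 0.26177 corresponds to the U ≤ 60% branch:
U = √(4T_v/π) = 0.5773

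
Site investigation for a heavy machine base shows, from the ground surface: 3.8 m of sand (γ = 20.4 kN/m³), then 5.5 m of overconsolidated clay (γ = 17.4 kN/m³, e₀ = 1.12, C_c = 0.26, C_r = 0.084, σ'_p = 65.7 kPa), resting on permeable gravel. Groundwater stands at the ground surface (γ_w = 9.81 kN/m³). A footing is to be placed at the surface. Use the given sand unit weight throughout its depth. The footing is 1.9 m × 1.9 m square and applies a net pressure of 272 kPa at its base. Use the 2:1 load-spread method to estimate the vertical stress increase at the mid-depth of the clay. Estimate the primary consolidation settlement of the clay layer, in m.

Mid-depth of clay below the ground surface: z = 3.8 + 5.5/2 = 6.55 m.
Total vertical stress at mid-clay: σ_v = 20.4×3.8 + 17.4×2.75 = 125.37 kPa.
Pore pressure: u = 9.81×(6.55 − 0) = 64.255 kPa.
Initial effective stress: σ'_0 = σ_v − u = 125.37 − 64.255 = 61.115 kPa.
Stress increase at mid-clay by the 2:1 spreading method:
Δσ = qBL/((B+z)(L+z)) = 272×1.9×1.9/((1.9+6.55)(1.9+6.55)) = 13.752 kPa
Final effective stress: σ'_f = 61.115 + 13.752 = 74.867 kPa.
σ'_f = 74.867 > σ'_p = 65.7 kPa, so the stress path crosses the preconsolidation pressure — recompression up to σ'_p, then virgin compression beyond:
S_c = H/(1+e₀)·[C_r·log₁₀(σ'_p/σ'_0) + C_c·log₁₀(σ'_f/σ'_p)]
    = 5.5/2.12 × [0.084×log₁₀(65.7/61.115) + 0.26×log₁₀(74.867/65.7)]
    = 2.5943 × [0.0026391 + 0.014749] = 0.04511 m

S_c ≈ 0.0451 m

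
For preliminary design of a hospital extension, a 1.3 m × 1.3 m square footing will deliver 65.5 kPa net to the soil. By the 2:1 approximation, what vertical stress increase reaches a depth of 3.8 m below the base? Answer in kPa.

By the 2:1 method the load spreads at 1 horizontal : 2 vertical, so at depth z the loaded area has grown by z in each plan dimension:
Δσ = qBL/((B+z)(L+z)) = 65.5×1.3×1.3/((1.3+3.8)(1.3+3.8)) = 4.2559 kPa

Δσ_z ≈ 4.26 kPa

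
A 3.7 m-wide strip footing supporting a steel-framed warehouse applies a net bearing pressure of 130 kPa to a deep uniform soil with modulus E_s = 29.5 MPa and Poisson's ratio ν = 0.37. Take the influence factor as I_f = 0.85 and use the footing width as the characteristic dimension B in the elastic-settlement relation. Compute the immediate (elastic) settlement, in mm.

S_e ≈ 12 mm

Immediate (elastic) settlement: S_e = q·B·(1−ν²)/E_s · I_f.
E_s = 29.5 MPa = 29500 kPa.
S_e = 130 × 3.7 × (1 − 0.37²) / 29500 × 0.85
    = 130 × 3.7 × 0.8631 / 29500 × 0.85
    = 0.01196 m = 11.96 mm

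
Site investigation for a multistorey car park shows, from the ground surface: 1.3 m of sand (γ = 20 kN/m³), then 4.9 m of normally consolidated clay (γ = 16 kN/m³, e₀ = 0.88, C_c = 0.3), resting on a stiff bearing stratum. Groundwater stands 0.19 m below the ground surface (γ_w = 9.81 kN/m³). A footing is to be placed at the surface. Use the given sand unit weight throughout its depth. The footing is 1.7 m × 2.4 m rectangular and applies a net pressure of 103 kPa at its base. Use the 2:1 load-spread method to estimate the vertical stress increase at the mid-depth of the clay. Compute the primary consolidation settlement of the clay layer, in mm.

S_c ≈ 118 mm

Mid-depth of clay below the ground surface: z = 1.3 + 4.9/2 = 3.75 m.
Total vertical stress at mid-clay: σ_v = 20×1.3 + 16×2.45 = 65.2 kPa.
Pore pressure: u = 9.81×(3.75 − 0.19) = 34.924 kPa.
Initial effective stress: σ'_0 = σ_v − u = 65.2 − 34.924 = 30.276 kPa.
Stress increase at mid-clay by the 2:1 spreading method:
Δσ = qBL/((B+z)(L+z)) = 103×1.7×2.4/((1.7+3.75)(2.4+3.75)) = 12.538 kPa
Final effective stress: σ'_f = σ'_0 + Δσ = 30.276 + 12.538 = 42.814 kPa.
Normally consolidated clay, so the full stress increment lies on the virgin compression line:
S_c = C_c·H/(1+e₀)·log₁₀(σ'_f/σ'_0) = 0.3×4.9/(1+0.88)×log₁₀(42.814/30.276)
    = 0.78191 × 0.15049 = 0.1177 m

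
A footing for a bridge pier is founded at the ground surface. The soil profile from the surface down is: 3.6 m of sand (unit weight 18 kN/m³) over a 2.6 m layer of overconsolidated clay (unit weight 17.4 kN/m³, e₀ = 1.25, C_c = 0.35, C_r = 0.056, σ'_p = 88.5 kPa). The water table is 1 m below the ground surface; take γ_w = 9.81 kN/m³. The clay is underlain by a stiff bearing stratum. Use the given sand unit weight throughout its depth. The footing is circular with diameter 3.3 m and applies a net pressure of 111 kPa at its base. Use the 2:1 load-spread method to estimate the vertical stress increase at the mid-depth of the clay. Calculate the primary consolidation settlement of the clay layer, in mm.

Mid-depth of clay below the ground surface: z = 3.6 + 2.6/2 = 4.9 m.
Total vertical stress at mid-clay: σ_v = 18×3.6 + 17.4×1.3 = 87.42 kPa.
Pore pressure: u = 9.81×(4.9 − 1) = 38.259 kPa.
Initial effective stress: σ'_0 = σ_v − u = 87.42 − 38.259 = 49.161 kPa.
Stress increase at mid-clay by the 2:1 spreading method:
Δσ ≈ qD²/(D+z)² = 111×3.3²/(3.3+4.9)² = 17.977 kPa
Final effective stress: σ'_f = 49.161 + 17.977 = 67.138 kPa.
σ'_f = 67.138 ≤ σ'_p = 88.5 kPa, so the clay remains overconsolidated and only the recompression index applies:
S_c = C_r·H/(1+e₀)·log₁₀(σ'_f/σ'_0) = 0.056×2.6/2.25×log₁₀(67.138/49.161)
    = 0.064714 × 0.13535 = 0.008759 m

S_c ≈ 8.76 mm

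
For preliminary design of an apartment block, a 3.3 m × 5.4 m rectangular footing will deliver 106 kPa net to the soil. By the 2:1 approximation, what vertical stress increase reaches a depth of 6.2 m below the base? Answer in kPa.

By the 2:1 method the load spreads at 1 horizontal : 2 vertical, so at depth z the loaded area has grown by z in each plan dimension:
Δσ = qBL/((B+z)(L+z)) = 106×3.3×5.4/((3.3+6.2)(5.4+6.2)) = 17.141 kPa

Δσ_z ≈ 17.1 kPa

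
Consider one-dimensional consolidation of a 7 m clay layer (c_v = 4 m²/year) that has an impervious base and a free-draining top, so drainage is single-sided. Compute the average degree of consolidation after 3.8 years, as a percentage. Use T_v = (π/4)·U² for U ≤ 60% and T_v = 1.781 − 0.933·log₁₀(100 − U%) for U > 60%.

U ≈ 62.3 %

Drainage path length: H_d = H = 7 m (single drainage).
T_v = c_v·t/H_d² = 4×3.8/7² = 0.3102.
T_v = 0.3102 corresponds to the U > 60% branch:
U = 1 − 10^((1.781 − T_v)/0.933)/100 = 0.6229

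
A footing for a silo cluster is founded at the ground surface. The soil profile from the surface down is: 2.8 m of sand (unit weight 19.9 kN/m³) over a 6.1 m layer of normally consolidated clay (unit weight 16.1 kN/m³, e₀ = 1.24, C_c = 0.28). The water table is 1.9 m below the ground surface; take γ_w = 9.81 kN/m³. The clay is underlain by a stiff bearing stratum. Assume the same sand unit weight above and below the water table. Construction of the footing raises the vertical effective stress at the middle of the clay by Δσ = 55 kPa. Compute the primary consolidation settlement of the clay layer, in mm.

S_c ≈ 201 mm

Mid-depth of clay below the ground surface: z = 2.8 + 6.1/2 = 5.85 m.
Total vertical stress at mid-clay: σ_v = 19.9×2.8 + 16.1×3.05 = 104.82 kPa.
Pore pressure: u = 9.81×(5.85 − 1.9) = 38.75 kPa.
Initial effective stress: σ'_0 = σ_v − u = 104.82 − 38.75 = 66.07 kPa.
Final effective stress: σ'_f = σ'_0 + Δσ = 66.07 + 55 = 121.07 kPa.
Normally consolidated clay, so the full stress increment lies on the virgin compression line:
S_c = C_c·H/(1+e₀)·log₁₀(σ'_f/σ'_0) = 0.28×6.1/(1+1.24)×log₁₀(121.07/66.07)
    = 0.7625 × 0.26303 = 0.2006 m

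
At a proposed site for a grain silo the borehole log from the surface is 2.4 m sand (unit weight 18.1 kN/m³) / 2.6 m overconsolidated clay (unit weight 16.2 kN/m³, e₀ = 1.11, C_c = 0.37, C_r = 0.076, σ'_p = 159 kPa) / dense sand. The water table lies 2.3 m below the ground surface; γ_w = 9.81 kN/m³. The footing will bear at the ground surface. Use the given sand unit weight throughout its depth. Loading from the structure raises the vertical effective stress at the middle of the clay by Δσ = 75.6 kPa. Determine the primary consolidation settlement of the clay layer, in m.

S_c ≈ 0.0371 m

Mid-depth of clay below the ground surface: z = 2.4 + 2.6/2 = 3.7 m.
Total vertical stress at mid-clay: σ_v = 18.1×2.4 + 16.2×1.3 = 64.5 kPa.
Pore pressure: u = 9.81×(3.7 − 2.3) = 13.734 kPa.
Initial effective stress: σ'_0 = σ_v − u = 64.5 − 13.734 = 50.766 kPa.
Final effective stress: σ'_f = 50.766 + 75.6 = 126.37 kPa.
σ'_f = 126.37 ≤ σ'_p = 159 kPa, so the clay remains overconsolidated and only the recompression index applies:
S_c = C_r·H/(1+e₀)·log₁₀(σ'_f/σ'_0) = 0.076×2.6/2.11×log₁₀(126.37/50.766)
    = 0.093647 × 0.39607 = 0.03709 m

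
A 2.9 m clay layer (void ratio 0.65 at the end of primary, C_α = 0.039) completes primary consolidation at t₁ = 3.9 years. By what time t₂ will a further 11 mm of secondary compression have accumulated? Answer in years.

S_s = C_α·H/(1+e_p)·log₁₀(t₂/t₁) ⇒ log₁₀(t₂/t₁) = S_s·(1+e_p)/(C_α·H).
log₁₀(t₂/t₁) = 0.011 × (1+0.65) / (0.039×2.9) = 0.1605
t₂ = t₁ × 10^0.1605 = 3.9 × 1.447 = 5.643 years

t₂ ≈ 5.64 years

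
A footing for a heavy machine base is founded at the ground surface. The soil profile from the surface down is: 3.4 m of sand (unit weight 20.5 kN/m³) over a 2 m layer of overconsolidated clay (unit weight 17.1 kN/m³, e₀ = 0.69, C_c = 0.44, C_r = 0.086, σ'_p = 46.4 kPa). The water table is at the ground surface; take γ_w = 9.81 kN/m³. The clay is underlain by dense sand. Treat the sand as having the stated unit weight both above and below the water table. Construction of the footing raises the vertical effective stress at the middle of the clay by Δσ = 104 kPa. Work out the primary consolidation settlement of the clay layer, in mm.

Mid-depth of clay below the ground surface: z = 3.4 + 2/2 = 4.4 m.
Total vertical stress at mid-clay: σ_v = 20.5×3.4 + 17.1×1 = 86.8 kPa.
Pore pressure: u = 9.81×(4.4 − 0) = 43.164 kPa.
Initial effective stress: σ'_0 = σ_v − u = 86.8 − 43.164 = 43.636 kPa.
Final effective stress: σ'_f = 43.636 + 104 = 147.64 kPa.
σ'_f = 147.64 > σ'_p = 46.4 kPa, so the stress path crosses the preconsolidation pressure — recompression up to σ'_p, then virgin compression beyond:
S_c = H/(1+e₀)·[C_r·log₁₀(σ'_p/σ'_0) + C_c·log₁₀(σ'_f/σ'_p)]
    = 2/1.69 × [0.086×log₁₀(46.4/43.636) + 0.44×log₁₀(147.64/46.4)]
    = 1.1834 × [0.0022939 + 0.22118] = 0.2645 m

S_c ≈ 264 mm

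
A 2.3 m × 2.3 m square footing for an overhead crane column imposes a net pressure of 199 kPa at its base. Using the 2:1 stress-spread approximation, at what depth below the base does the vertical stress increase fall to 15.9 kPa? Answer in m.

z ≈ 5.84 m

2:1 spreading — at depth z the loaded area has grown by z in each plan dimension:
qB²/(B+z)² = Δσ_z ⇒ z = B(√(q/Δσ_z) − 1) = 2.3×(√(199/15.9) − 1) = 5.837 m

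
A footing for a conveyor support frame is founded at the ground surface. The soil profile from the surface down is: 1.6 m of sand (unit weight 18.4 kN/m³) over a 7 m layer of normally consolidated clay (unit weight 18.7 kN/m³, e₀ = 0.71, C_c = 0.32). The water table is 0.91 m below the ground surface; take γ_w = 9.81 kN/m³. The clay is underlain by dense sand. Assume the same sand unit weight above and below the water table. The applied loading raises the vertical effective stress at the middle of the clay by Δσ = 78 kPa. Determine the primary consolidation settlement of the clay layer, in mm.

S_c ≈ 510 mm

Mid-depth of clay below the ground surface: z = 1.6 + 7/2 = 5.1 m.
Total vertical stress at mid-clay: σ_v = 18.4×1.6 + 18.7×3.5 = 94.89 kPa.
Pore pressure: u = 9.81×(5.1 − 0.91) = 41.104 kPa.
Initial effective stress: σ'_0 = σ_v − u = 94.89 − 41.104 = 53.786 kPa.
Final effective stress: σ'_f = σ'_0 + Δσ = 53.786 + 78 = 131.79 kPa.
Normally consolidated clay, so the full stress increment lies on the virgin compression line:
S_c = C_c·H/(1+e₀)·log₁₀(σ'_f/σ'_0) = 0.32×7/(1+0.71)×log₁₀(131.79/53.786)
    = 1.3099 × 0.38921 = 0.5098 m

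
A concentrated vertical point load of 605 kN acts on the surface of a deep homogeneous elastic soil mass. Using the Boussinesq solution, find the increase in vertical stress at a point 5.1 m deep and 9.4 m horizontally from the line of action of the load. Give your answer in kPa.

Boussinesq vertical stress below a point load on an elastic half-space:
Δσ_z = 3P/(2πz²) · [1 + (r/z)²]^(−5/2)
r/z = 9.4/5.1 = 1.8431; [1+(r/z)²]^(−5/2) = 0.024664.
Δσ_z = 3×605/(2π×5.1²) × 0.024664 = 11.106 × 0.024664 = 0.2739 kPa

Δσ_z ≈ 0.274 kPa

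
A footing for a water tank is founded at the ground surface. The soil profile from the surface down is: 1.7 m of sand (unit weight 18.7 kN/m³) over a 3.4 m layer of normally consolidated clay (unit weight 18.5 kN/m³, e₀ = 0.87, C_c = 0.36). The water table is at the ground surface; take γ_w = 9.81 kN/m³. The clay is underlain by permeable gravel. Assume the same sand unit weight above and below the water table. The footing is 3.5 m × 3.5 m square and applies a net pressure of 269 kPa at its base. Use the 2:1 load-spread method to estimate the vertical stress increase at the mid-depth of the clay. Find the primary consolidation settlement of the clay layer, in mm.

Mid-depth of clay below the ground surface: z = 1.7 + 3.4/2 = 3.4 m.
Total vertical stress at mid-clay: σ_v = 18.7×1.7 + 18.5×1.7 = 63.24 kPa.
Pore pressure: u = 9.81×(3.4 − 0) = 33.354 kPa.
Initial effective stress: σ'_0 = σ_v − u = 63.24 − 33.354 = 29.886 kPa.
Stress increase at mid-clay by the 2:1 spreading method:
Δσ = qBL/((B+z)(L+z)) = 269×3.5×3.5/((3.5+3.4)(3.5+3.4)) = 69.213 kPa
Final effective stress: σ'_f = σ'_0 + Δσ = 29.886 + 69.213 = 99.099 kPa.
Normally consolidated clay, so the full stress increment lies on the virgin compression line:
S_c = C_c·H/(1+e₀)·log₁₀(σ'_f/σ'_0) = 0.36×3.4/(1+0.87)×log₁₀(99.099/29.886)
    = 0.65455 × 0.5206 = 0.3408 m

S_c ≈ 341 mm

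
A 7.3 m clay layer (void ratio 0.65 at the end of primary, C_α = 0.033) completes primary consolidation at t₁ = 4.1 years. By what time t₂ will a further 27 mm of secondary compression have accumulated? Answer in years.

S_s = C_α·H/(1+e_p)·log₁₀(t₂/t₁) ⇒ log₁₀(t₂/t₁) = S_s·(1+e_p)/(C_α·H).
log₁₀(t₂/t₁) = 0.027 × (1+0.65) / (0.033×7.3) = 0.1849
t₂ = t₁ × 10^0.1849 = 4.1 × 1.531 = 6.276 years

t₂ ≈ 6.28 years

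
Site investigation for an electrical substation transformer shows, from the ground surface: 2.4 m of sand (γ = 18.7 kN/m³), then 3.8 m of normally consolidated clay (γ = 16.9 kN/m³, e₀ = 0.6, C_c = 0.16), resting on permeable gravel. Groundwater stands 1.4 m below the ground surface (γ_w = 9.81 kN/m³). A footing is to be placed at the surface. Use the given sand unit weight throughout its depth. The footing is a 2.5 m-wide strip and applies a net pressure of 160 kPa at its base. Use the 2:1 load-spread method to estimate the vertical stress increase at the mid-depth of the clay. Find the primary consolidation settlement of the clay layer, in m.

Mid-depth of clay below the ground surface: z = 2.4 + 3.8/2 = 4.3 m.
Total vertical stress at mid-clay: σ_v = 18.7×2.4 + 16.9×1.9 = 76.99 kPa.
Pore pressure: u = 9.81×(4.3 − 1.4) = 28.449 kPa.
Initial effective stress: σ'_0 = σ_v − u = 76.99 − 28.449 = 48.541 kPa.
Stress increase at mid-clay by the 2:1 spreading method:
Δσ = qB/(B+z) = 160×2.5/(2.5+4.3) = 58.824 kPa
Final effective stress: σ'_f = σ'_0 + Δσ = 48.541 + 58.824 = 107.36 kPa.
Normally consolidated clay, so the full stress increment lies on the virgin compression line:
S_c = C_c·H/(1+e₀)·log₁₀(σ'_f/σ'_0) = 0.16×3.8/(1+0.6)×log₁₀(107.36/48.541)
    = 0.38 × 0.34473 = 0.131 m

S_c ≈ 0.131 m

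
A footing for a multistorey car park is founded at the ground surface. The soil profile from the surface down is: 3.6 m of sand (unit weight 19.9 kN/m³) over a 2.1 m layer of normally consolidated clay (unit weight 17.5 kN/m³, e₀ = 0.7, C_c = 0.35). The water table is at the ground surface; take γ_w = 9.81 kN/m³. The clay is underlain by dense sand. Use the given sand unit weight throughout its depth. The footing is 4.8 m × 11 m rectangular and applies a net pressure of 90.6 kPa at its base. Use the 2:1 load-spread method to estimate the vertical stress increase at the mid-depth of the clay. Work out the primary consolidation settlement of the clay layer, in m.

S_c ≈ 0.103 m

Mid-depth of clay below the ground surface: z = 3.6 + 2.1/2 = 4.65 m.
Total vertical stress at mid-clay: σ_v = 19.9×3.6 + 17.5×1.05 = 90.015 kPa.
Pore pressure: u = 9.81×(4.65 − 0) = 45.617 kPa.
Initial effective stress: σ'_0 = σ_v − u = 90.015 − 45.617 = 44.398 kPa.
Stress increase at mid-clay by the 2:1 spreading method:
Δσ = qBL/((B+z)(L+z)) = 90.6×4.8×11/((4.8+4.65)(11+4.65)) = 32.346 kPa
Final effective stress: σ'_f = σ'_0 + Δσ = 44.398 + 32.346 = 76.744 kPa.
Normally consolidated clay, so the full stress increment lies on the virgin compression line:
S_c = C_c·H/(1+e₀)·log₁₀(σ'_f/σ'_0) = 0.35×2.1/(1+0.7)×log₁₀(76.744/44.398)
    = 0.43235 × 0.23768 = 0.1028 m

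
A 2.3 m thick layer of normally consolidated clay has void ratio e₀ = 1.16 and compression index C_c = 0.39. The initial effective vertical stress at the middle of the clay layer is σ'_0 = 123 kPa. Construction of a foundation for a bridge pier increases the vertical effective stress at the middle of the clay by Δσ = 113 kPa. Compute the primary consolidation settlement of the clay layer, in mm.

S_c ≈ 118 mm

Final effective stress: σ'_f = σ'_0 + Δσ = 123 + 113 = 236 kPa.
Normally consolidated clay, so the full stress increment lies on the virgin compression line:
S_c = C_c·H/(1+e₀)·log₁₀(σ'_f/σ'_0) = 0.39×2.3/(1+1.16)×log₁₀(236/123)
    = 0.41528 × 0.28301 = 0.1175 m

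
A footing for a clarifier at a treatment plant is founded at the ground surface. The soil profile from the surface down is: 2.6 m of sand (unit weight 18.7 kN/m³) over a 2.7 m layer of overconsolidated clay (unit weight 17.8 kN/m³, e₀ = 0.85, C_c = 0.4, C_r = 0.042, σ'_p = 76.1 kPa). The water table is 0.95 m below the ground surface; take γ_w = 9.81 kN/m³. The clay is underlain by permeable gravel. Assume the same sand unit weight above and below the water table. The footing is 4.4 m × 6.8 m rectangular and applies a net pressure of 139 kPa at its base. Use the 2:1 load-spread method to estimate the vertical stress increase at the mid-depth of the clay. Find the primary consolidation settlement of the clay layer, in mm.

Mid-depth of clay below the ground surface: z = 2.6 + 2.7/2 = 3.95 m.
Total vertical stress at mid-clay: σ_v = 18.7×2.6 + 17.8×1.35 = 72.65 kPa.
Pore pressure: u = 9.81×(3.95 − 0.95) = 29.43 kPa.
Initial effective stress: σ'_0 = σ_v − u = 72.65 − 29.43 = 43.22 kPa.
Stress increase at mid-clay by the 2:1 spreading method:
Δσ = qBL/((B+z)(L+z)) = 139×4.4×6.8/((4.4+3.95)(6.8+3.95)) = 46.332 kPa
Final effective stress: σ'_f = 43.22 + 46.332 = 89.552 kPa.
σ'_f = 89.552 > σ'_p = 76.1 kPa, so the stress path crosses the preconsolidation pressure — recompression up to σ'_p, then virgin compression beyond:
S_c = H/(1+e₀)·[C_r·log₁₀(σ'_p/σ'_0) + C_c·log₁₀(σ'_f/σ'_p)]
    = 2.7/1.85 × [0.042×log₁₀(76.1/43.22) + 0.4×log₁₀(89.552/76.1)]
    = 1.4595 × [0.010319 + 0.028276] = 0.05633 m

S_c ≈ 56.3 mm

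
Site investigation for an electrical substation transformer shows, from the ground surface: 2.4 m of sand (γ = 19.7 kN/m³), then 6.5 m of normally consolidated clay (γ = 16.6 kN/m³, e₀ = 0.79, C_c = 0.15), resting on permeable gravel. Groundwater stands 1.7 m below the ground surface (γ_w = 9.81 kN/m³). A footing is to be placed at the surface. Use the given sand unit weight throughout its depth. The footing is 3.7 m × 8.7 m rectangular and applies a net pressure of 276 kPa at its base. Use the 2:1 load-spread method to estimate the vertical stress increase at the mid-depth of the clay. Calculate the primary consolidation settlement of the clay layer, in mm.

S_c ≈ 171 mm

Mid-depth of clay below the ground surface: z = 2.4 + 6.5/2 = 5.65 m.
Total vertical stress at mid-clay: σ_v = 19.7×2.4 + 16.6×3.25 = 101.23 kPa.
Pore pressure: u = 9.81×(5.65 − 1.7) = 38.75 kPa.
Initial effective stress: σ'_0 = σ_v − u = 101.23 − 38.75 = 62.48 kPa.
Stress increase at mid-clay by the 2:1 spreading method:
Δσ = qBL/((B+z)(L+z)) = 276×3.7×8.7/((3.7+5.65)(8.7+5.65)) = 66.217 kPa
Final effective stress: σ'_f = σ'_0 + Δσ = 62.48 + 66.217 = 128.7 kPa.
Normally consolidated clay, so the full stress increment lies on the virgin compression line:
S_c = C_c·H/(1+e₀)·log₁₀(σ'_f/σ'_0) = 0.15×6.5/(1+0.79)×log₁₀(128.7/62.48)
    = 0.54469 × 0.31384 = 0.1709 m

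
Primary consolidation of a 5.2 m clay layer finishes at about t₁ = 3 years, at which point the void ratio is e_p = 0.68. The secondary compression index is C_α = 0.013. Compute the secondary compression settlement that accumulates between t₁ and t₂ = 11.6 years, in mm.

Secondary compression: S_s = C_α·H/(1+e_p)·log₁₀(t₂/t₁)
S_s = 0.013×5.2/(1+0.68)×log₁₀(11.6/3)
    = 0.04024 × 0.5873 = 0.02363 m

S_s ≈ 23.6 mm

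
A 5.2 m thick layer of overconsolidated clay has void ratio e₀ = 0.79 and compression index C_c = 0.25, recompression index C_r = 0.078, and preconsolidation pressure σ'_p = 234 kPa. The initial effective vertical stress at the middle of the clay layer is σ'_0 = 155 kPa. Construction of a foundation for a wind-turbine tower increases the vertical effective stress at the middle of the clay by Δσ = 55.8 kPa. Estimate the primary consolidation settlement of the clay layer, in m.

S_c ≈ 0.0303 m

Final effective stress: σ'_f = 155 + 55.8 = 210.8 kPa.
σ'_f = 210.8 ≤ σ'_p = 234 kPa, so the clay remains overconsolidated and only the recompression index applies:
S_c = C_r·H/(1+e₀)·log₁₀(σ'_f/σ'_0) = 0.078×5.2/1.79×log₁₀(210.8/155)
    = 0.22659 × 0.13354 = 0.03026 m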